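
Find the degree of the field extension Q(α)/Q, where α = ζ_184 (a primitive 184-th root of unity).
[Q(α):Q] = 88

The minimal polynomial of ζ_184 over Q is the 184-th cyclotomic polynomial Φ_184(x), which is irreducible over Q and has degree φ(184) = 88. Hence [Q(α):Q] = φ(184) = 88.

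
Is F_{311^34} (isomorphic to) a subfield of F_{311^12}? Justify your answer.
No: F_{311^34} is not a subfield of F_{311^12}

F_{p^m} embeds in F_{p^n} iff m | n. Here 34 ∤ 12 (since 12 = 0·34 + 12 with remainder 12 ≠ 0), so F_{311^34} is not a subfield of F_{311^12}. Equivalently: if it were, the tower law would give 34 = [F_{311^34}:F_311] dividing [F_{311^12}:F_311] = 12, contradiction.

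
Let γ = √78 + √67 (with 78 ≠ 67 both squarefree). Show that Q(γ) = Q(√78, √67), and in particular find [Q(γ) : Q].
[Q(γ) : Q] = 4 (equivalently, Q(γ) = Q(√78, √67))

Obviously Q(γ) ⊆ Q(√78, √67), and [Q(√78, √67):Q] = 4 (since 78, 67 are distinct squarefree integers > 1 with 5226 not a perfect square). To show equality we compute the minimal polynomial of γ. From γ = √78 + √67: γ^2 = 78 + 2√(5226) + 67 = 145 + 2√(5226), so γ^2 - 145 = 2√(5226); squaring, (γ^2 - 145)^2 = 4·5226, i.e. γ^4 - 290γ^2 + 21025 - 20904 = 0, i.e. γ^4 - 290γ^2 + 121 = 0. So γ is a root of x^4 - 290x^2 + 121. This polynomial is irreducible over Q: it has no rational root (each ±√78 ± √67 is irrational), and any factorization into two quadratics over Q would force √(5226) ∈ Q (pairing opposite roots) or √78, √67 ∈ Q (other pairings), all impossible. Hence [Q(γ):Q] = 4 = [Q(√78, √67):Q], so Q(γ) = Q(√78, √67).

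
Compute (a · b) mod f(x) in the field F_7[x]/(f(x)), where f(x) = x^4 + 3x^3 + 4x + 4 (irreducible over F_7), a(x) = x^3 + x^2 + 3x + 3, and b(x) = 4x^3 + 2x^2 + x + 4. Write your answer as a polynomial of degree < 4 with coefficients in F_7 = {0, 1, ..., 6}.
a · b ≡ 6x^3 + 5x + 6 (mod f(x))

Multiply in F_7[x]: a(x)·b(x) = (x^3 + x^2 + 3x + 3)·(4x^3 + 2x^2 + x + 4) = 4x^6 + 6x^5 + x^4 + 2x^3 + 6x^2 + x + 5. This has degree ≥ 4, so divide by f(x) over F_7: 4x^6 + 6x^5 + x^4 + 2x^3 + 6x^2 + x + 5 = (4x^2 + x + 5)·(x^4 + 3x^3 + 4x + 4) + (6x^3 + 5x + 6). Hence a·b ≡ 6x^3 + 5x + 6 (mod f). (F_7[x]/(f) is a field with 7^4 = 2401 elements since f is irreducible of degree 4.)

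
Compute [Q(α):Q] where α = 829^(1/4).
[Q(α):Q] = 4

α is a root of x^4 - 829. By Eisenstein's criterion at the prime p = 829 (which divides the constant term 829 but p^2 = 687241 does not, since 829 is squarefree), x^4 - 829 is irreducible over Q. Hence [Q(α):Q] = 4.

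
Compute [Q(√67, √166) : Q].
[Q(√67, √166) : Q] = 4

[Q(√67):Q] = 2 (min poly x^2 - 67, irreducible since 67 is squarefree > 1). For the top step, suppose √166 ∈ Q(√67), say √166 = c + d√67 with c, d ∈ Q. Squaring: 166 = c^2 + 67d^2 + 2cd√67. Since √67 ∉ Q this forces 2cd = 0. If d = 0 then √166 = c ∈ Q, contradicting 166 squarefree > 1. If c = 0 then 166 = 67d^2, so 67·166 = (67d)^2 is a perfect square in Q — but 67·166 = 11122 is not a perfect square (since 67 and 166 are distinct squarefree integers). Contradiction. Hence √166 ∉ Q(√67), so x^2 - 166 stays irreducible over Q(√67) and [Q(√67, √166) : Q(√67)] = 2. By the tower law, [Q(√67, √166) : Q] = 2 · 2 = 4.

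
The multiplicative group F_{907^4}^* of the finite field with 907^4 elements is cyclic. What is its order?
|F_{907^4}^*| = 676751377200

F_{907^4} has 907^4 = 676751377201 elements; its multiplicative group consists of all nonzero elements, so |F_{907^4}^*| = 676751377201 - 1 = 676751377200. (It is cyclic since any finite subgroup of the multiplicative group of a field is cyclic.)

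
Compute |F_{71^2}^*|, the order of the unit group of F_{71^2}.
|F_{71^2}^*| = 5040

F_{71^2} has 71^2 = 5041 elements; its multiplicative group consists of all nonzero elements, so |F_{71^2}^*| = 5041 - 1 = 5040. (It is cyclic since any finite subgroup of the multiplicative group of a field is cyclic.)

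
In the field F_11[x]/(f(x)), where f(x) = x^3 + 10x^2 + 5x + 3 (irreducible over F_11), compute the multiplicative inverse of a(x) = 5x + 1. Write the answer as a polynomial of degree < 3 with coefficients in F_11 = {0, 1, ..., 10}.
a(x)^(-1) ≡ 4x^2 + 4x + 6 (mod f(x))

Since f is irreducible over F_11, F_11[x]/(f) is a field and a(x) ≠ 0 has an inverse. Apply the extended Euclidean algorithm to f(x) and a(x) in F_11[x]: f(x) = (9x^2 + 9x + 8)·a(x) + (6). The last nonzero remainder is the constant 6 = gcd(f, a) in F_11. Back-substituting through the division chain expresses 6 = s(x)·a(x) + t(x)·f(x) with s(x) ≡ 2x^2 + 2x + 3 (mod f), so (2x^2 + 2x + 3)·a(x) ≡ 6 (mod f). Multiplying by 6^(-1) ≡ 2 in F_11 gives a(x)^(-1) ≡ 2·(2x^2 + 2x + 3) ≡ 4x^2 + 4x + 6 (mod f). Check: (5x + 1)·(4x^2 + 4x + 6) = 9x^3 + 2x^2 + x + 6 ≡ 1 (mod x^3 + 10x^2 + 5x + 3).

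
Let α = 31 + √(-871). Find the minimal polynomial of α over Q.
m_α(x) = x^2 - 62x + 1832

From α - 31 = √(-871), squaring gives (α - 31)^2 = -871, i.e. α^2 - 62α + 961 = -871, so α^2 - 62α + 1832 = 0. The discriminant of x^2 - 62x + 1832 is (-62)^2 - 4·(1832) = 3844 - 7328 = -3484, and 4·(-871) is not a perfect square in Q since -871 is squarefree and ≠ 1. Hence x^2 - 62x + 1832 is irreducible over Q and is the minimal polynomial of α.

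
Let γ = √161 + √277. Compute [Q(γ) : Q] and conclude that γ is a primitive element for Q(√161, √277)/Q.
[Q(γ) : Q] = 4 (equivalently, Q(γ) = Q(√161, √277))

Obviously Q(γ) ⊆ Q(√161, √277), and [Q(√161, √277):Q] = 4 (since 161, 277 are distinct squarefree integers > 1 with 44597 not a perfect square). To show equality we compute the minimal polynomial of γ. From γ = √161 + √277: γ^2 = 161 + 2√(44597) + 277 = 438 + 2√(44597), so γ^2 - 438 = 2√(44597); squaring, (γ^2 - 438)^2 = 4·44597, i.e. γ^4 - 876γ^2 + 191844 - 178388 = 0, i.e. γ^4 - 876γ^2 + 13456 = 0. So γ is a root of x^4 - 876x^2 + 13456. This polynomial is irreducible over Q: it has no rational root (each ±√161 ± √277 is irrational), and any factorization into two quadratics over Q would force √(44597) ∈ Q (pairing opposite roots) or √161, √277 ∈ Q (other pairings), all impossible. Hence [Q(γ):Q] = 4 = [Q(√161, √277):Q], so Q(γ) = Q(√161, √277).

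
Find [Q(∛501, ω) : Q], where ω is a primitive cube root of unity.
[Q(∛501, ω) : Q] = 6

[Q(∛501):Q] = 3 (min poly x^3 - 501, irreducible since 501 is not a perfect cube). [Q(ω):Q] = 2 (min poly x^2 + x + 1). Since Q(∛501) ⊂ R and ω ∉ R, we have ω ∉ Q(∛501), so x^2 + x + 1 remains irreducible over Q(∛501) and [Q(∛501, ω) : Q(∛501)] = 2. By the tower law, [Q(∛501, ω) : Q] = 3 · 2 = 6. (In fact Q(∛501, ω) is the splitting field of x^3 - 501 over Q.)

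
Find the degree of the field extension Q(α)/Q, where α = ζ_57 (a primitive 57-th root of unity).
[Q(α):Q] = 36

The minimal polynomial of ζ_57 over Q is the 57-th cyclotomic polynomial Φ_57(x), which is irreducible over Q and has degree φ(57) = 36. Hence [Q(α):Q] = φ(57) = 36.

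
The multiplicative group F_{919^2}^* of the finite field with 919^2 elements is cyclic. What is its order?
|F_{919^2}^*| = 844560

F_{919^2} has 919^2 = 844561 elements; its multiplicative group consists of all nonzero elements, so |F_{919^2}^*| = 844561 - 1 = 844560. (It is cyclic since any finite subgroup of the multiplicative group of a field is cyclic.)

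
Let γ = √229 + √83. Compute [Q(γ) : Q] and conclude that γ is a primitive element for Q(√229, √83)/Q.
[Q(γ) : Q] = 4 (equivalently, Q(γ) = Q(√229, √83))

Obviously Q(γ) ⊆ Q(√229, √83), and [Q(√229, √83):Q] = 4 (since 229, 83 are distinct squarefree integers > 1 with 19007 not a perfect square). To show equality we compute the minimal polynomial of γ. From γ = √229 + √83: γ^2 = 229 + 2√(19007) + 83 = 312 + 2√(19007), so γ^2 - 312 = 2√(19007); squaring, (γ^2 - 312)^2 = 4·19007, i.e. γ^4 - 624γ^2 + 97344 - 76028 = 0, i.e. γ^4 - 624γ^2 + 21316 = 0. So γ is a root of x^4 - 624x^2 + 21316. This polynomial is irreducible over Q: it has no rational root (each ±√229 ± √83 is irrational), and any factorization into two quadratics over Q would force √(19007) ∈ Q (pairing opposite roots) or √229, √83 ∈ Q (other pairings), all impossible. Hence [Q(γ):Q] = 4 = [Q(√229, √83):Q], so Q(γ) = Q(√229, √83).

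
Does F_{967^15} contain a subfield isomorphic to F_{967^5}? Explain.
Yes: F_{967^5} is a subfield of F_{967^15}

F_{p^m} embeds in F_{p^n} iff m | n (since F_{p^n} is the splitting field of x^(p^n) - x, and F_{p^m} ⊂ F_{p^n} forces p^n to be a power of p^m, i.e. m | n; conversely if m | n then every root of x^(p^m) - x is a root of x^(p^n) - x). Here 5 | 15 (since 15 = 3·5), so F_{967^5} is a subfield of F_{967^15}, and [F_{967^15} : F_{967^5}] = 15/5 = 3.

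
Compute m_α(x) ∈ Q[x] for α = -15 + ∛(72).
m_α(x) = x^3 + 45x^2 + 675x + 3303

Set β = α + 15 = ∛(72), so β^3 = 72. Then (α + 15)^3 - 72 = 0, i.e. α is a root of g(x) = (x + 15)^3 - 72 = x^3 + 45x^2 + 675x + 3303. Since g(x) = h(x + 15) where h(x) = x^3 - 72, and h is irreducible over Q (because 72 is not a perfect cube, so h has no rational root, and a monic cubic with no rational root is irreducible), g is also irreducible (irreducibility is preserved under the substitution x → x + 15). Hence m_α(x) = x^3 + 45x^2 + 675x + 3303.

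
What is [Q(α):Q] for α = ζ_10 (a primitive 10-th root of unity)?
[Q(α):Q] = 4

The minimal polynomial of ζ_10 over Q is the 10-th cyclotomic polynomial Φ_10(x), which is irreducible over Q and has degree φ(10) = 4. Hence [Q(α):Q] = φ(10) = 4.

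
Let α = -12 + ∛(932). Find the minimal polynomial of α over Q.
m_α(x) = x^3 + 36x^2 + 432x + 796

Set β = α + 12 = ∛(932), so β^3 = 932. Then (α + 12)^3 - 932 = 0, i.e. α is a root of g(x) = (x + 12)^3 - 932 = x^3 + 36x^2 + 432x + 796. Since g(x) = h(x + 12) where h(x) = x^3 - 932, and h is irreducible over Q (because 932 is not a perfect cube, so h has no rational root, and a monic cubic with no rational root is irreducible), g is also irreducible (irreducibility is preserved under the substitution x → x + 12). Hence m_α(x) = x^3 + 36x^2 + 432x + 796.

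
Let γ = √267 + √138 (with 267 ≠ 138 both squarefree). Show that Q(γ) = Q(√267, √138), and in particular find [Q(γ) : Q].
[Q(γ) : Q] = 4 (equivalently, Q(γ) = Q(√267, √138))

Obviously Q(γ) ⊆ Q(√267, √138), and [Q(√267, √138):Q] = 4 (since 267, 138 are distinct squarefree integers > 1 with 36846 not a perfect square). To show equality we compute the minimal polynomial of γ. From γ = √267 + √138: γ^2 = 267 + 2√(36846) + 138 = 405 + 2√(36846), so γ^2 - 405 = 2√(36846); squaring, (γ^2 - 405)^2 = 4·36846, i.e. γ^4 - 810γ^2 + 164025 - 147384 = 0, i.e. γ^4 - 810γ^2 + 16641 = 0. So γ is a root of x^4 - 810x^2 + 16641. This polynomial is irreducible over Q: it has no rational root (each ±√267 ± √138 is irrational), and any factorization into two quadratics over Q would force √(36846) ∈ Q (pairing opposite roots) or √267, √138 ∈ Q (other pairings), all impossible. Hence [Q(γ):Q] = 4 = [Q(√267, √138):Q], so Q(γ) = Q(√267, √138).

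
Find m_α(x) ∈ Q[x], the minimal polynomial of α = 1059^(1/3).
m_α(x) = x^3 - 1059

α satisfies α^3 = 1059, so x^3 - 1059 annihilates α. By the rational root test, a rational root p/q (in lowest terms) of x^3 - 1059 would satisfy p^3 = 1059 q^3, forcing q = 1 and p^3 = 1059; but 1059 is not a perfect cube, contradiction. A monic cubic over Q with no rational root is irreducible (any nontrivial factorization would include a linear factor). Hence x^3 - 1059 is the minimal polynomial of α, and in particular [Q(α):Q] = 3.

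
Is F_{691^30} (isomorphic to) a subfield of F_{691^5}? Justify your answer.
No: F_{691^30} is not a subfield of F_{691^5}

F_{p^m} embeds in F_{p^n} iff m | n. Here 30 ∤ 5 (since 5 = 0·30 + 5 with remainder 5 ≠ 0), so F_{691^30} is not a subfield of F_{691^5}. Equivalently: if it were, the tower law would give 30 = [F_{691^30}:F_691] dividing [F_{691^5}:F_691] = 5, contradiction.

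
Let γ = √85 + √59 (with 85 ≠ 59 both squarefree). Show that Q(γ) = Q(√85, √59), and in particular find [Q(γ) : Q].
[Q(γ) : Q] = 4 (equivalently, Q(γ) = Q(√85, √59))

Obviously Q(γ) ⊆ Q(√85, √59), and [Q(√85, √59):Q] = 4 (since 85, 59 are distinct squarefree integers > 1 with 5015 not a perfect square). To show equality we compute the minimal polynomial of γ. From γ = √85 + √59: γ^2 = 85 + 2√(5015) + 59 = 144 + 2√(5015), so γ^2 - 144 = 2√(5015); squaring, (γ^2 - 144)^2 = 4·5015, i.e. γ^4 - 288γ^2 + 20736 - 20060 = 0, i.e. γ^4 - 288γ^2 + 676 = 0. So γ is a root of x^4 - 288x^2 + 676. This polynomial is irreducible over Q: it has no rational root (each ±√85 ± √59 is irrational), and any factorization into two quadratics over Q would force √(5015) ∈ Q (pairing opposite roots) or √85, √59 ∈ Q (other pairings), all impossible. Hence [Q(γ):Q] = 4 = [Q(√85, √59):Q], so Q(γ) = Q(√85, √59).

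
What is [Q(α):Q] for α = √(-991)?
[Q(α):Q] = 2

[Q(α):Q] equals the degree of the minimal polynomial of α. Here α^2 = -991 and x^2 + 991 is irreducible (d = -991 is squarefree, ≠ 1, hence not a square), so deg(m_α) = 2. Thus [Q(α):Q] = 2.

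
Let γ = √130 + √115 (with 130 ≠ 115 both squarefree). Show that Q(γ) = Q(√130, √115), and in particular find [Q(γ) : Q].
[Q(γ) : Q] = 4 (equivalently, Q(γ) = Q(√130, √115))

Obviously Q(γ) ⊆ Q(√130, √115), and [Q(√130, √115):Q] = 4 (since 130, 115 are distinct squarefree integers > 1 with 14950 not a perfect square). To show equality we compute the minimal polynomial of γ. From γ = √130 + √115: γ^2 = 130 + 2√(14950) + 115 = 245 + 2√(14950), so γ^2 - 245 = 2√(14950); squaring, (γ^2 - 245)^2 = 4·14950, i.e. γ^4 - 490γ^2 + 60025 - 59800 = 0, i.e. γ^4 - 490γ^2 + 225 = 0. So γ is a root of x^4 - 490x^2 + 225. This polynomial is irreducible over Q: it has no rational root (each ±√130 ± √115 is irrational), and any factorization into two quadratics over Q would force √(14950) ∈ Q (pairing opposite roots) or √130, √115 ∈ Q (other pairings), all impossible. Hence [Q(γ):Q] = 4 = [Q(√130, √115):Q], so Q(γ) = Q(√130, √115).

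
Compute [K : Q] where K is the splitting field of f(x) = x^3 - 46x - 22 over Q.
[K : Q] = 6

By the rational root test, any rational root of the monic integer polynomial f(x) = x^3 - 46x - 22 must be an integer dividing the constant term -22, i.e. one of ±{1, 2, 11, 22}. Evaluating: f(1) = -67, f(-1) = 23, f(2) = -106, f(-2) = 62, f(11) = 803, f(-11) = -847, f(22) = 9614, f(-22) = -9658; none is 0, so f has no rational root and is therefore irreducible over Q (a cubic with no linear factor over a field is irreducible). For an irreducible cubic, the Galois group is A_3 or S_3 according as the discriminant disc(f) = -4a^3 - 27b^2 = -4·(-46)^3 - 27·(-22)^2 = 376276 is or is not a square in Q. Here disc(f) = 376276 is not a perfect square in Q, so the Galois group of f over Q is not contained in A_3 and must be all of S_3. The splitting field has degree |S_3| = 6 over Q, so [K : Q] = 6.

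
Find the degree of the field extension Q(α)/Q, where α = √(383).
[Q(α):Q] = 2

[Q(α):Q] equals the degree of the minimal polynomial of α. Here α^2 = 383 and x^2 - 383 is irreducible (d = 383 is squarefree, ≠ 1, hence not a square), so deg(m_α) = 2. Thus [Q(α):Q] = 2.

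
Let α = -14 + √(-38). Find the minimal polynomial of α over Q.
m_α(x) = x^2 + 28x + 234

From α + 14 = √(-38), squaring gives (α + 14)^2 = -38, i.e. α^2 + 28α + 196 = -38, so α^2 + 28α + 234 = 0. The discriminant of x^2 + 28x + 234 is (28)^2 - 4·(234) = 784 - 936 = -152, and 4·(-38) is not a perfect square in Q since -38 is squarefree and ≠ 1. Hence x^2 + 28x + 234 is irreducible over Q and is the minimal polynomial of α.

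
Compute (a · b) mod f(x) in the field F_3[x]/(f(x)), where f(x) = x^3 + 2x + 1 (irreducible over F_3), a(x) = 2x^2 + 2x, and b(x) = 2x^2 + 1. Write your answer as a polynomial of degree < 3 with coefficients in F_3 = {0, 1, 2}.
a · b ≡ 2x + 2 (mod f(x))

Multiply in F_3[x]: a(x)·b(x) = (2x^2 + 2x)·(2x^2 + 1) = x^4 + x^3 + 2x^2 + 2x. This has degree ≥ 3, so divide by f(x) over F_3: x^4 + x^3 + 2x^2 + 2x = (x + 1)·(x^3 + 2x + 1) + (2x + 2). Hence a·b ≡ 2x + 2 (mod f). (F_3[x]/(f) is a field with 3^3 = 27 elements since f is irreducible of degree 3.)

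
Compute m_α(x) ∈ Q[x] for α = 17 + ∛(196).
m_α(x) = x^3 - 51x^2 + 867x - 5109

Set β = α - 17 = ∛(196), so β^3 = 196. Then (α - 17)^3 - 196 = 0, i.e. α is a root of g(x) = (x - 17)^3 - 196 = x^3 - 51x^2 + 867x - 5109. Since g(x) = h(x - 17) where h(x) = x^3 - 196, and h is irreducible over Q (because 196 is not a perfect cube, so h has no rational root, and a monic cubic with no rational root is irreducible), g is also irreducible (irreducibility is preserved under the substitution x → x - 17). Hence m_α(x) = x^3 - 51x^2 + 867x - 5109.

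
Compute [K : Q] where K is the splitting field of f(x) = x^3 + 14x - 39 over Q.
[K : Q] = 6

By the rational root test, any rational root of the monic integer polynomial f(x) = x^3 + 14x - 39 must be an integer dividing the constant term -39, i.e. one of ±{1, 3, 13, 39}. Evaluating: f(1) = -24, f(-1) = -54, f(3) = 30, f(-3) = -108, f(13) = 2340, f(-13) = -2418, f(39) = 59826, f(-39) = -59904; none is 0, so f has no rational root and is therefore irreducible over Q (a cubic with no linear factor over a field is irreducible). For an irreducible cubic, the Galois group is A_3 or S_3 according as the discriminant disc(f) = -4a^3 - 27b^2 = -4·(14)^3 - 27·(-39)^2 = -52043 is or is not a square in Q. Here disc(f) = -52043 is not a perfect square in Q, so the Galois group of f over Q is not contained in A_3 and must be all of S_3. The splitting field has degree |S_3| = 6 over Q, so [K : Q] = 6.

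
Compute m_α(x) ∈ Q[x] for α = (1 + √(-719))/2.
m_α(x) = x^2 - x + 180

From 2α - 1 = √(-719), squaring gives (2α - 1)^2 = -719, i.e. 4α^2 - 4α + 1 = -719, so α^2 - α + (1 + 719)/4 = 0. Since -719 ≡ 1 (mod 4), (1 + 719)/4 = 180 ∈ Z. The polynomial x^2 - x + 180 has discriminant 1 - 4·(180) = -719, which is not a perfect square in Q (d = -719 is squarefree and ≠ 1), so x^2 - x + 180 is irreducible over Q. It is the minimal polynomial of α.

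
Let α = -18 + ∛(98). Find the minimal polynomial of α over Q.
m_α(x) = x^3 + 54x^2 + 972x + 5734

Set β = α + 18 = ∛(98), so β^3 = 98. Then (α + 18)^3 - 98 = 0, i.e. α is a root of g(x) = (x + 18)^3 - 98 = x^3 + 54x^2 + 972x + 5734. Since g(x) = h(x + 18) where h(x) = x^3 - 98, and h is irreducible over Q (because 98 is not a perfect cube, so h has no rational root, and a monic cubic with no rational root is irreducible), g is also irreducible (irreducibility is preserved under the substitution x → x + 18). Hence m_α(x) = x^3 + 54x^2 + 972x + 5734.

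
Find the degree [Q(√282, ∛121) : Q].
[Q(√282, ∛121) : Q] = 6

Let L = Q(√282, ∛121). Since Q(√282) ⊂ L and [Q(√282):Q] = 2, the tower law gives 2 | [L:Q]. Likewise Q(∛121) ⊂ L with [Q(∛121):Q] = 3 (because 121 is not a perfect cube), so 3 | [L:Q]. As gcd(2,3) = 1, [L:Q] is divisible by 6. Conversely L is generated over Q by √282 and ∛121, so [L:Q] ≤ 2·3 = 6. Therefore [Q(√282, ∛121) : Q] = 6.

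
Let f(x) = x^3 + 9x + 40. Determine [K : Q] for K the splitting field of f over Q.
[K : Q] = 6

By the rational root test, any rational root of the monic integer polynomial f(x) = x^3 + 9x + 40 must be an integer dividing the constant term 40, i.e. one of ±{1, 2, 4, 5, 8, 10, 20, 40}. Evaluating: f(1) = 50, f(-1) = 30, f(2) = 66, f(-2) = 14, f(4) = 140, f(-4) = -60, f(5) = 210, f(-5) = -130, f(8) = 624, f(-8) = -544, f(10) = 1130, f(-10) = -1050, f(20) = 8220, f(-20) = -8140, f(40) = 64400, f(-40) = -64320; none is 0, so f has no rational root and is therefore irreducible over Q (a cubic with no linear factor over a field is irreducible). For an irreducible cubic, the Galois group is A_3 or S_3 according as the discriminant disc(f) = -4a^3 - 27b^2 = -4·(9)^3 - 27·(40)^2 = -46116 is or is not a square in Q. Here disc(f) = -46116 is not a perfect square in Q, so the Galois group of f over Q is not contained in A_3 and must be all of S_3. The splitting field has degree |S_3| = 6 over Q, so [K : Q] = 6.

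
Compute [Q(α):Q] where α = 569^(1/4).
[Q(α):Q] = 4

α is a root of x^4 - 569. By Eisenstein's criterion at the prime p = 569 (which divides the constant term 569 but p^2 = 323761 does not, since 569 is squarefree), x^4 - 569 is irreducible over Q. Hence [Q(α):Q] = 4.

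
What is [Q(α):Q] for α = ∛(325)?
[Q(α):Q] = 3

The minimal polynomial of α is x^3 - 325, irreducible over Q since 325 is not a perfect cube (so x^3 - 325 has no rational root). Hence [Q(α):Q] = deg(m_α) = 3.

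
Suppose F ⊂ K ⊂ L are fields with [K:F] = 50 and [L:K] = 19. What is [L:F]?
[L:F] = 950

The tower law says that for any tower of field extensions F ⊂ K ⊂ L with finite degrees, [L:F] = [L:K] · [K:F]. Here this gives [L:F] = 19 · 50 = 950.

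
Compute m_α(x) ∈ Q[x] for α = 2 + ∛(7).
m_α(x) = x^3 - 6x^2 + 12x - 15

Set β = α - 2 = ∛(7), so β^3 = 7. Then (α - 2)^3 - 7 = 0, i.e. α is a root of g(x) = (x - 2)^3 - 7 = x^3 - 6x^2 + 12x - 15. Since g(x) = h(x - 2) where h(x) = x^3 - 7, and h is irreducible over Q (because 7 is not a perfect cube, so h has no rational root, and a monic cubic with no rational root is irreducible), g is also irreducible (irreducibility is preserved under the substitution x → x - 2). Hence m_α(x) = x^3 - 6x^2 + 12x - 15.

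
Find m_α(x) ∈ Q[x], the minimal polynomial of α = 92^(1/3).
m_α(x) = x^3 - 92

α satisfies α^3 = 92, so x^3 - 92 annihilates α. By the rational root test, a rational root p/q (in lowest terms) of x^3 - 92 would satisfy p^3 = 92 q^3, forcing q = 1 and p^3 = 92; but 92 is not a perfect cube, contradiction. A monic cubic over Q with no rational root is irreducible (any nontrivial factorization would include a linear factor). Hence x^3 - 92 is the minimal polynomial of α, and in particular [Q(α):Q] = 3.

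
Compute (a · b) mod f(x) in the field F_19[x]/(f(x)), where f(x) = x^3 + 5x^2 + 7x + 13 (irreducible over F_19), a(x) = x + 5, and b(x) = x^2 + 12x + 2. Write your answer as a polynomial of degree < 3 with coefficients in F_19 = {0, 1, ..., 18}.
a · b ≡ 12x^2 + 17x + 16 (mod f(x))

Multiply in F_19[x]: a(x)·b(x) = (x + 5)·(x^2 + 12x + 2) = x^3 + 17x^2 + 5x + 10. This has degree ≥ 3, so divide by f(x) over F_19: x^3 + 17x^2 + 5x + 10 = (1)·(x^3 + 5x^2 + 7x + 13) + (12x^2 + 17x + 16). Hence a·b ≡ 12x^2 + 17x + 16 (mod f). (F_19[x]/(f) is a field with 19^3 = 6859 elements since f is irreducible of degree 3.)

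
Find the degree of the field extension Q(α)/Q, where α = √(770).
[Q(α):Q] = 2

[Q(α):Q] equals the degree of the minimal polynomial of α. Here α^2 = 770 and x^2 - 770 is irreducible (d = 770 is squarefree, ≠ 1, hence not a square), so deg(m_α) = 2. Thus [Q(α):Q] = 2.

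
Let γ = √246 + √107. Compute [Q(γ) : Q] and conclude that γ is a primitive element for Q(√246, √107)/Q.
[Q(γ) : Q] = 4 (equivalently, Q(γ) = Q(√246, √107))

Obviously Q(γ) ⊆ Q(√246, √107), and [Q(√246, √107):Q] = 4 (since 246, 107 are distinct squarefree integers > 1 with 26322 not a perfect square). To show equality we compute the minimal polynomial of γ. From γ = √246 + √107: γ^2 = 246 + 2√(26322) + 107 = 353 + 2√(26322), so γ^2 - 353 = 2√(26322); squaring, (γ^2 - 353)^2 = 4·26322, i.e. γ^4 - 706γ^2 + 124609 - 105288 = 0, i.e. γ^4 - 706γ^2 + 19321 = 0. So γ is a root of x^4 - 706x^2 + 19321. This polynomial is irreducible over Q: it has no rational root (each ±√246 ± √107 is irrational), and any factorization into two quadratics over Q would force √(26322) ∈ Q (pairing opposite roots) or √246, √107 ∈ Q (other pairings), all impossible. Hence [Q(γ):Q] = 4 = [Q(√246, √107):Q], so Q(γ) = Q(√246, √107).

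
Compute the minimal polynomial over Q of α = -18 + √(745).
m_α(x) = x^2 + 36x - 421

From α + 18 = √(745), squaring gives (α + 18)^2 = 745, i.e. α^2 + 36α + 324 = 745, so α^2 + 36α - 421 = 0. The discriminant of x^2 + 36x - 421 is (36)^2 - 4·(-421) = 1296 + 1684 = 2980, and 4·(745) is not a perfect square in Q since 745 is squarefree and ≠ 1. Hence x^2 + 36x - 421 is irreducible over Q and is the minimal polynomial of α.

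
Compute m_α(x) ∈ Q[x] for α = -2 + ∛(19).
m_α(x) = x^3 + 6x^2 + 12x - 11

Set β = α + 2 = ∛(19), so β^3 = 19. Then (α + 2)^3 - 19 = 0, i.e. α is a root of g(x) = (x + 2)^3 - 19 = x^3 + 6x^2 + 12x - 11. Since g(x) = h(x + 2) where h(x) = x^3 - 19, and h is irreducible over Q (because 19 is not a perfect cube, so h has no rational root, and a monic cubic with no rational root is irreducible), g is also irreducible (irreducibility is preserved under the substitution x → x + 2). Hence m_α(x) = x^3 + 6x^2 + 12x - 11.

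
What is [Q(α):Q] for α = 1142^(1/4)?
[Q(α):Q] = 4

α is a root of x^4 - 1142. By Eisenstein's criterion at the prime p = 2 (which divides the constant term 1142 but p^2 = 4 does not, since 1142 is squarefree), x^4 - 1142 is irreducible over Q. Hence [Q(α):Q] = 4.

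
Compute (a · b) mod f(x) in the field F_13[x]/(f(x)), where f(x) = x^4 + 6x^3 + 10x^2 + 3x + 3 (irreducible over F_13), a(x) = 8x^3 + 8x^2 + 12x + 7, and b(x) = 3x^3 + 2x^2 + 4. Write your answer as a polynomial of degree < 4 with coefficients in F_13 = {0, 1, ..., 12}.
a · b ≡ 2x^3 + 8x^2 + x + 7 (mod f(x))

Multiply in F_13[x]: a(x)·b(x) = (8x^3 + 8x^2 + 12x + 7)·(3x^3 + 2x^2 + 4) = 11x^6 + x^5 + 12x^3 + 7x^2 + 9x + 2. This has degree ≥ 4, so divide by f(x) over F_13: 11x^6 + x^5 + 12x^3 + 7x^2 + 9x + 2 = (11x^2 + 7)·(x^4 + 6x^3 + 10x^2 + 3x + 3) + (2x^3 + 8x^2 + x + 7). Hence a·b ≡ 2x^3 + 8x^2 + x + 7 (mod f). (F_13[x]/(f) is a field with 13^4 = 28561 elements since f is irreducible of degree 4.)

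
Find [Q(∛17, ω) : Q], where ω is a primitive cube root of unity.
[Q(∛17, ω) : Q] = 6

[Q(∛17):Q] = 3 (min poly x^3 - 17, irreducible since 17 is not a perfect cube). [Q(ω):Q] = 2 (min poly x^2 + x + 1). Since Q(∛17) ⊂ R and ω ∉ R, we have ω ∉ Q(∛17), so x^2 + x + 1 remains irreducible over Q(∛17) and [Q(∛17, ω) : Q(∛17)] = 2. By the tower law, [Q(∛17, ω) : Q] = 3 · 2 = 6. (In fact Q(∛17, ω) is the splitting field of x^3 - 17 over Q.)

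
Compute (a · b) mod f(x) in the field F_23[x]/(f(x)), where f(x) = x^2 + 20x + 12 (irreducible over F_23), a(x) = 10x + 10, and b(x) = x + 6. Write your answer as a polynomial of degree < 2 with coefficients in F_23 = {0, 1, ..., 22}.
a · b ≡ 8x + 9 (mod f(x))

Multiply in F_23[x]: a(x)·b(x) = (10x + 10)·(x + 6) = 10x^2 + x + 14. This has degree ≥ 2, so divide by f(x) over F_23: 10x^2 + x + 14 = (10)·(x^2 + 20x + 12) + (8x + 9). Hence a·b ≡ 8x + 9 (mod f). (F_23[x]/(f) is a field with 23^2 = 529 elements since f is irreducible of degree 2.)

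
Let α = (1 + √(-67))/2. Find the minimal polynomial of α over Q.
m_α(x) = x^2 - x + 17

From 2α - 1 = √(-67), squaring gives (2α - 1)^2 = -67, i.e. 4α^2 - 4α + 1 = -67, so α^2 - α + (1 + 67)/4 = 0. Since -67 ≡ 1 (mod 4), (1 + 67)/4 = 17 ∈ Z. The polynomial x^2 - x + 17 has discriminant 1 - 4·(17) = -67, which is not a perfect square in Q (d = -67 is squarefree and ≠ 1), so x^2 - x + 17 is irreducible over Q. It is the minimal polynomial of α.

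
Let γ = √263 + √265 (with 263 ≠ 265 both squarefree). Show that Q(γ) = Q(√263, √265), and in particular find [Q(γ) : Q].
[Q(γ) : Q] = 4 (equivalently, Q(γ) = Q(√263, √265))

Obviously Q(γ) ⊆ Q(√263, √265), and [Q(√263, √265):Q] = 4 (since 263, 265 are distinct squarefree integers > 1 with 69695 not a perfect square). To show equality we compute the minimal polynomial of γ. From γ = √263 + √265: γ^2 = 263 + 2√(69695) + 265 = 528 + 2√(69695), so γ^2 - 528 = 2√(69695); squaring, (γ^2 - 528)^2 = 4·69695, i.e. γ^4 - 1056γ^2 + 278784 - 278780 = 0, i.e. γ^4 - 1056γ^2 + 4 = 0. So γ is a root of x^4 - 1056x^2 + 4. This polynomial is irreducible over Q: it has no rational root (each ±√263 ± √265 is irrational), and any factorization into two quadratics over Q would force √(69695) ∈ Q (pairing opposite roots) or √263, √265 ∈ Q (other pairings), all impossible. Hence [Q(γ):Q] = 4 = [Q(√263, √265):Q], so Q(γ) = Q(√263, √265).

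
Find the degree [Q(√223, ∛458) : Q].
[Q(√223, ∛458) : Q] = 6

Let L = Q(√223, ∛458). Since Q(√223) ⊂ L and [Q(√223):Q] = 2, the tower law gives 2 | [L:Q]. Likewise Q(∛458) ⊂ L with [Q(∛458):Q] = 3 (because 458 is not a perfect cube), so 3 | [L:Q]. As gcd(2,3) = 1, [L:Q] is divisible by 6. Conversely L is generated over Q by √223 and ∛458, so [L:Q] ≤ 2·3 = 6. Therefore [Q(√223, ∛458) : Q] = 6.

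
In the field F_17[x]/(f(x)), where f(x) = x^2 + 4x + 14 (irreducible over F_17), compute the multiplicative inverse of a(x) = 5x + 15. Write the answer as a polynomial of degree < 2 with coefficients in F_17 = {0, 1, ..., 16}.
a(x)^(-1) ≡ 4x + 4 (mod f(x))

Since f is irreducible over F_17, F_17[x]/(f) is a field and a(x) ≠ 0 has an inverse. Apply the extended Euclidean algorithm to f(x) and a(x) in F_17[x]: f(x) = (7x + 7)·a(x) + (11). The last nonzero remainder is the constant 11 = gcd(f, a) in F_17. Back-substituting through the division chain expresses 11 = s(x)·a(x) + t(x)·f(x) with s(x) ≡ 10x + 10 (mod f), so (10x + 10)·a(x) ≡ 11 (mod f). Multiplying by 11^(-1) ≡ 14 in F_17 gives a(x)^(-1) ≡ 14·(10x + 10) ≡ 4x + 4 (mod f). Check: (5x + 15)·(4x + 4) = 3x^2 + 12x + 9 ≡ 1 (mod x^2 + 4x + 14).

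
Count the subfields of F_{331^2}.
F_{331^2} has 2 subfields

The subfields of F_{p^n} are exactly the fields F_{p^d} for d | n (each is the fixed field of the unique index-d subgroup of Gal(F_{p^n}/F_p) ≅ Z/nZ). The divisors of n = 2 are {1, 2}, giving 2 subfields: F_{331^1}, F_{331^2}.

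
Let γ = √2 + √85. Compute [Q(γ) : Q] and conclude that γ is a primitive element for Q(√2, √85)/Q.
[Q(γ) : Q] = 4 (equivalently, Q(γ) = Q(√2, √85))

Obviously Q(γ) ⊆ Q(√2, √85), and [Q(√2, √85):Q] = 4 (since 2, 85 are distinct squarefree integers > 1 with 170 not a perfect square). To show equality we compute the minimal polynomial of γ. From γ = √2 + √85: γ^2 = 2 + 2√(170) + 85 = 87 + 2√(170), so γ^2 - 87 = 2√(170); squaring, (γ^2 - 87)^2 = 4·170, i.e. γ^4 - 174γ^2 + 7569 - 680 = 0, i.e. γ^4 - 174γ^2 + 6889 = 0. So γ is a root of x^4 - 174x^2 + 6889. This polynomial is irreducible over Q: it has no rational root (each ±√2 ± √85 is irrational), and any factorization into two quadratics over Q would force √(170) ∈ Q (pairing opposite roots) or √2, √85 ∈ Q (other pairings), all impossible. Hence [Q(γ):Q] = 4 = [Q(√2, √85):Q], so Q(γ) = Q(√2, √85).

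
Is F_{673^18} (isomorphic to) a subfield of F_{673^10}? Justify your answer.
No: F_{673^18} is not a subfield of F_{673^10}

F_{p^m} embeds in F_{p^n} iff m | n. Here 18 ∤ 10 (since 10 = 0·18 + 10 with remainder 10 ≠ 0), so F_{673^18} is not a subfield of F_{673^10}. Equivalently: if it were, the tower law would give 18 = [F_{673^18}:F_673] dividing [F_{673^10}:F_673] = 10, contradiction.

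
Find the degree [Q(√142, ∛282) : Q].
[Q(√142, ∛282) : Q] = 6

Let L = Q(√142, ∛282). Since Q(√142) ⊂ L and [Q(√142):Q] = 2, the tower law gives 2 | [L:Q]. Likewise Q(∛282) ⊂ L with [Q(∛282):Q] = 3 (because 282 is not a perfect cube), so 3 | [L:Q]. As gcd(2,3) = 1, [L:Q] is divisible by 6. Conversely L is generated over Q by √142 and ∛282, so [L:Q] ≤ 2·3 = 6. Therefore [Q(√142, ∛282) : Q] = 6.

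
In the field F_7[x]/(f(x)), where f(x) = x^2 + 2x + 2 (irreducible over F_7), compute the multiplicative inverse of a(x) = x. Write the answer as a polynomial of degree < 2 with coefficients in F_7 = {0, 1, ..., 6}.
a(x)^(-1) ≡ 3x + 6 (mod f(x))

Since f is irreducible over F_7, F_7[x]/(f) is a field and a(x) ≠ 0 has an inverse. Apply the extended Euclidean algorithm to f(x) and a(x) in F_7[x]: f(x) = (x + 2)·a(x) + (2). The last nonzero remainder is the constant 2 = gcd(f, a) in F_7. Back-substituting through the division chain expresses 2 = s(x)·a(x) + t(x)·f(x) with s(x) ≡ 6x + 5 (mod f), so (6x + 5)·a(x) ≡ 2 (mod f). Multiplying by 2^(-1) ≡ 4 in F_7 gives a(x)^(-1) ≡ 4·(6x + 5) ≡ 3x + 6 (mod f). Check: (x)·(3x + 6) = 3x^2 + 6x ≡ 1 (mod x^2 + 2x + 2).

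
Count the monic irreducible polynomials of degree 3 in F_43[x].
There are 26488 monic irreducible polynomials of degree 3 over F_43

Each element of F_{43^3} that lies in no proper subfield is a root of exactly one monic irreducible of degree 3 over F_43, and each such polynomial has 3 distinct roots in F_{43^3}. By Möbius inversion the count is N_43(3) = (1/3) Σ_{d|3} μ(3/d) · 43^d = (1/3)(μ(3)·43^1 + μ(1)·43^3) = 79464/3 = 26488.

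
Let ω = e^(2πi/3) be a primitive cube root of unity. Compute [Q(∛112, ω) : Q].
[Q(∛112, ω) : Q] = 6

[Q(∛112):Q] = 3 (min poly x^3 - 112, irreducible since 112 is not a perfect cube). [Q(ω):Q] = 2 (min poly x^2 + x + 1). Since Q(∛112) ⊂ R and ω ∉ R, we have ω ∉ Q(∛112), so x^2 + x + 1 remains irreducible over Q(∛112) and [Q(∛112, ω) : Q(∛112)] = 2. By the tower law, [Q(∛112, ω) : Q] = 3 · 2 = 6. (In fact Q(∛112, ω) is the splitting field of x^3 - 112 over Q.)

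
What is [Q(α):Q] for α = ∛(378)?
[Q(α):Q] = 3

The minimal polynomial of α is x^3 - 378, irreducible over Q since 378 is not a perfect cube (so x^3 - 378 has no rational root). Hence [Q(α):Q] = deg(m_α) = 3.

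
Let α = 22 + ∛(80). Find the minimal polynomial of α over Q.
m_α(x) = x^3 - 66x^2 + 1452x - 10728

Set β = α - 22 = ∛(80), so β^3 = 80. Then (α - 22)^3 - 80 = 0, i.e. α is a root of g(x) = (x - 22)^3 - 80 = x^3 - 66x^2 + 1452x - 10728. Since g(x) = h(x - 22) where h(x) = x^3 - 80, and h is irreducible over Q (because 80 is not a perfect cube, so h has no rational root, and a monic cubic with no rational root is irreducible), g is also irreducible (irreducibility is preserved under the substitution x → x - 22). Hence m_α(x) = x^3 - 66x^2 + 1452x - 10728.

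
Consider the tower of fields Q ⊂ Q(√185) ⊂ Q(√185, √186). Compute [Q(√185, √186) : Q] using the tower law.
[Q(√185, √186) : Q] = 4

[Q(√185):Q] = 2 (min poly x^2 - 185, irreducible since 185 is squarefree > 1). For the top step, suppose √186 ∈ Q(√185), say √186 = c + d√185 with c, d ∈ Q. Squaring: 186 = c^2 + 185d^2 + 2cd√185. Since √185 ∉ Q this forces 2cd = 0. If d = 0 then √186 = c ∈ Q, contradicting 186 squarefree > 1. If c = 0 then 186 = 185d^2, so 185·186 = (185d)^2 is a perfect square in Q — but 185·186 = 34410 is not a perfect square (since 185 and 186 are distinct squarefree integers). Contradiction. Hence √186 ∉ Q(√185), so x^2 - 186 stays irreducible over Q(√185) and [Q(√185, √186) : Q(√185)] = 2. By the tower law, [Q(√185, √186) : Q] = 2 · 2 = 4.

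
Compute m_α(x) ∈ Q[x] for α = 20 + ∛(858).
m_α(x) = x^3 - 60x^2 + 1200x - 8858

Set β = α - 20 = ∛(858), so β^3 = 858. Then (α - 20)^3 - 858 = 0, i.e. α is a root of g(x) = (x - 20)^3 - 858 = x^3 - 60x^2 + 1200x - 8858. Since g(x) = h(x - 20) where h(x) = x^3 - 858, and h is irreducible over Q (because 858 is not a perfect cube, so h has no rational root, and a monic cubic with no rational root is irreducible), g is also irreducible (irreducibility is preserved under the substitution x → x - 20). Hence m_α(x) = x^3 - 60x^2 + 1200x - 8858.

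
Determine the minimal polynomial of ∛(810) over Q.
m_α(x) = x^3 - 810

α satisfies α^3 = 810, so x^3 - 810 annihilates α. By the rational root test, a rational root p/q (in lowest terms) of x^3 - 810 would satisfy p^3 = 810 q^3, forcing q = 1 and p^3 = 810; but 810 is not a perfect cube, contradiction. A monic cubic over Q with no rational root is irreducible (any nontrivial factorization would include a linear factor). Hence x^3 - 810 is the minimal polynomial of α, and in particular [Q(α):Q] = 3.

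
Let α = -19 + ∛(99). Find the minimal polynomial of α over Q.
m_α(x) = x^3 + 57x^2 + 1083x + 6760

Set β = α + 19 = ∛(99), so β^3 = 99. Then (α + 19)^3 - 99 = 0, i.e. α is a root of g(x) = (x + 19)^3 - 99 = x^3 + 57x^2 + 1083x + 6760. Since g(x) = h(x + 19) where h(x) = x^3 - 99, and h is irreducible over Q (because 99 is not a perfect cube, so h has no rational root, and a monic cubic with no rational root is irreducible), g is also irreducible (irreducibility is preserved under the substitution x → x + 19). Hence m_α(x) = x^3 + 57x^2 + 1083x + 6760.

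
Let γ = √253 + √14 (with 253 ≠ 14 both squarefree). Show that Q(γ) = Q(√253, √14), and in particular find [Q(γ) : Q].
[Q(γ) : Q] = 4 (equivalently, Q(γ) = Q(√253, √14))

Obviously Q(γ) ⊆ Q(√253, √14), and [Q(√253, √14):Q] = 4 (since 253, 14 are distinct squarefree integers > 1 with 3542 not a perfect square). To show equality we compute the minimal polynomial of γ. From γ = √253 + √14: γ^2 = 253 + 2√(3542) + 14 = 267 + 2√(3542), so γ^2 - 267 = 2√(3542); squaring, (γ^2 - 267)^2 = 4·3542, i.e. γ^4 - 534γ^2 + 71289 - 14168 = 0, i.e. γ^4 - 534γ^2 + 57121 = 0. So γ is a root of x^4 - 534x^2 + 57121. This polynomial is irreducible over Q: it has no rational root (each ±√253 ± √14 is irrational), and any factorization into two quadratics over Q would force √(3542) ∈ Q (pairing opposite roots) or √253, √14 ∈ Q (other pairings), all impossible. Hence [Q(γ):Q] = 4 = [Q(√253, √14):Q], so Q(γ) = Q(√253, √14).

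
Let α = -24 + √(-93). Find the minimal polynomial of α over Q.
m_α(x) = x^2 + 48x + 669

From α + 24 = √(-93), squaring gives (α + 24)^2 = -93, i.e. α^2 + 48α + 576 = -93, so α^2 + 48α + 669 = 0. The discriminant of x^2 + 48x + 669 is (48)^2 - 4·(669) = 2304 - 2676 = -372, and 4·(-93) is not a perfect square in Q since -93 is squarefree and ≠ 1. Hence x^2 + 48x + 669 is irreducible over Q and is the minimal polynomial of α.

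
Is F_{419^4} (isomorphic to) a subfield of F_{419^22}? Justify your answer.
No: F_{419^4} is not a subfield of F_{419^22}

F_{p^m} embeds in F_{p^n} iff m | n. Here 4 ∤ 22 (since 22 = 5·4 + 2 with remainder 2 ≠ 0), so F_{419^4} is not a subfield of F_{419^22}. Equivalently: if it were, the tower law would give 4 = [F_{419^4}:F_419] dividing [F_{419^22}:F_419] = 22, contradiction.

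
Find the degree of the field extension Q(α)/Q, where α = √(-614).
[Q(α):Q] = 2

[Q(α):Q] equals the degree of the minimal polynomial of α. Here α^2 = -614 and x^2 + 614 is irreducible (d = -614 is squarefree, ≠ 1, hence not a square), so deg(m_α) = 2. Thus [Q(α):Q] = 2.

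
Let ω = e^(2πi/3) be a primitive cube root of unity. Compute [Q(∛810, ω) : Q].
[Q(∛810, ω) : Q] = 6

[Q(∛810):Q] = 3 (min poly x^3 - 810, irreducible since 810 is not a perfect cube). [Q(ω):Q] = 2 (min poly x^2 + x + 1). Since Q(∛810) ⊂ R and ω ∉ R, we have ω ∉ Q(∛810), so x^2 + x + 1 remains irreducible over Q(∛810) and [Q(∛810, ω) : Q(∛810)] = 2. By the tower law, [Q(∛810, ω) : Q] = 3 · 2 = 6. (In fact Q(∛810, ω) is the splitting field of x^3 - 810 over Q.)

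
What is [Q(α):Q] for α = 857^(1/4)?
[Q(α):Q] = 4

α is a root of x^4 - 857. By Eisenstein's criterion at the prime p = 857 (which divides the constant term 857 but p^2 = 734449 does not, since 857 is squarefree), x^4 - 857 is irreducible over Q. Hence [Q(α):Q] = 4.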